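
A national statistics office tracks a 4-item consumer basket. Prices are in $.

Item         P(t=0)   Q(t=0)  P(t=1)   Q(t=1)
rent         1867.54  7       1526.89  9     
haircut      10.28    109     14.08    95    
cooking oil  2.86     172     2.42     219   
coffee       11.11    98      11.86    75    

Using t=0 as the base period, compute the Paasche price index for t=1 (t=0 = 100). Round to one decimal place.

85.7

Paasche price index uses current-period quantities as weights.
ΣP(t=1)·Q(t=1) = 1526.89×9 + 14.08×95 + 2.42×219 + 11.86×75 = 13742.01 + 1337.6 + 529.98 + 889.5 = 16499.09
ΣP(t=0)·Q(t=1) = 1867.54×9 + 10.28×95 + 2.86×219 + 11.11×75 = 16807.86 + 976.6 + 626.34 + 833.25 = 19244.05
Index = 16499.09 / 19244.05 × 100 = 85.7361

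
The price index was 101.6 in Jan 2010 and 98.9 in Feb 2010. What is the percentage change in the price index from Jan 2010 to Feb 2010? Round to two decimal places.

Change = (98.9 − 101.6) / 101.6 × 100
       = -2.7 / 101.6 × 100 = -2.6575%

-2.66%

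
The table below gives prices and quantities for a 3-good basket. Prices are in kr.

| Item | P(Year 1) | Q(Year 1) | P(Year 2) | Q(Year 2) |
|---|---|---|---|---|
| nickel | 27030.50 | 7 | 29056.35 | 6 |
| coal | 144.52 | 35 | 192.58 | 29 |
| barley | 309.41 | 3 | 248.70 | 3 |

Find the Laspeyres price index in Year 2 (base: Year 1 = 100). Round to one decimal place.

108.0

Laspeyres price index uses base-period quantities as weights.
ΣP(Year 2)·Q(Year 1) = 29056.35×7 + 192.58×35 + 248.70×3 = 203394.45 + 6740.3 + 746.1 = 210880.85
ΣP(Year 1)·Q(Year 1) = 27030.50×7 + 144.52×35 + 309.41×3 = 189213.5 + 5058.2 + 928.23 = 195199.93
Index = 210880.85 / 195199.93 × 100 = 108.0333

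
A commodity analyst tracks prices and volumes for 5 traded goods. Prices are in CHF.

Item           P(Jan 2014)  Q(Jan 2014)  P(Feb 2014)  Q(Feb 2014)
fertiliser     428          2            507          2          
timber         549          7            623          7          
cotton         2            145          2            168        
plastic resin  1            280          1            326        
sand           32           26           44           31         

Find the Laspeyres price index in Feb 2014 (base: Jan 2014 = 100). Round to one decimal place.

Laspeyres price index uses base-period quantities as weights.
ΣP(Feb 2014)·Q(Jan 2014) = 507×2 + 623×7 + 2×145 + 1×280 + 44×26 = 1014 + 4361 + 290 + 280 + 1144 = 7089
ΣP(Jan 2014)·Q(Jan 2014) = 428×2 + 549×7 + 2×145 + 1×280 + 32×26 = 856 + 3843 + 290 + 280 + 832 = 6101
Index = 7089 / 6101 × 100 = 116.1941

116.2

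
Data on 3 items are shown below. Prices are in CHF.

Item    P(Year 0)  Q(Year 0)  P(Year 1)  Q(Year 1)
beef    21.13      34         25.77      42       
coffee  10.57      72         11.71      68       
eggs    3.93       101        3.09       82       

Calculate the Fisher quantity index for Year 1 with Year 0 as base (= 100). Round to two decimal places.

103.86

Laspeyres component (base-period weights):
ΣP(Year 0)Q(Year 1) = 21.13×42 + 10.57×68 + 3.93×82 = 887.46 + 718.76 + 322.26 = 1928.48
ΣP(Year 0)Q(Year 0) = 21.13×34 + 10.57×72 + 3.93×101 = 718.42 + 761.04 + 396.93 = 1876.39
L = 1928.48 / 1876.39 × 100 = 102.7761
Paasche component (current-period weights):
ΣP(Year 1)Q(Year 1) = 25.77×42 + 11.71×68 + 3.09×82 = 1082.34 + 796.28 + 253.38 = 2132
ΣP(Year 1)Q(Year 0) = 25.77×34 + 11.71×72 + 3.09×101 = 876.18 + 843.12 + 312.09 = 2031.39
P = 2132 / 2031.39 × 100 = 104.9528
Fisher = √(L × P) = √(102.7761 × 104.9528) = 103.8587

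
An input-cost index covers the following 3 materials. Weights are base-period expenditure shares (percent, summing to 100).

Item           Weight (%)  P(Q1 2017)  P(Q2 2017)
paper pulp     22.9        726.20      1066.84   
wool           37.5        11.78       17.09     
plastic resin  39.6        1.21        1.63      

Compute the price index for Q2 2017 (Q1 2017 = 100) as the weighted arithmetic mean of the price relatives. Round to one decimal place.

paper pulp: 22.9 × (1066.84/726.20) = 22.9 × 1.469072 = 33.6417
wool: 37.5 × (17.09/11.78) = 37.5 × 1.450764 = 54.4037
plastic resin: 39.6 × (1.63/1.21) = 39.6 × 1.347107 = 53.3455
Index = Σ wᵢ·(p₁ᵢ/p₀ᵢ) = 33.6417 + 54.4037 + 53.3455 = 141.3909

141.4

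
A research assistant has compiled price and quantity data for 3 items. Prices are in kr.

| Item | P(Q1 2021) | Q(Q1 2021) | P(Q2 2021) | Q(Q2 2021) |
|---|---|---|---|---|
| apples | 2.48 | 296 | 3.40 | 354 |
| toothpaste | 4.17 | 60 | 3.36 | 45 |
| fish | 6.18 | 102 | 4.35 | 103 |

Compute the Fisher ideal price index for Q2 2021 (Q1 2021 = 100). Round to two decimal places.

104.09

Laspeyres component (base-period weights):
ΣP(Q2 2021)Q(Q1 2021) = 3.40×296 + 3.36×60 + 4.35×102 = 1006.4 + 201.6 + 443.7 = 1651.7
ΣP(Q1 2021)Q(Q1 2021) = 2.48×296 + 4.17×60 + 6.18×102 = 734.08 + 250.2 + 630.36 = 1614.64
L = 1651.7 / 1614.64 × 100 = 102.2952
Paasche component (current-period weights):
ΣP(Q2 2021)Q(Q2 2021) = 3.40×354 + 3.36×45 + 4.35×103 = 1203.6 + 151.2 + 448.05 = 1802.85
ΣP(Q1 2021)Q(Q2 2021) = 2.48×354 + 4.17×45 + 6.18×103 = 877.92 + 187.65 + 636.54 = 1702.11
P = 1802.85 / 1702.11 × 100 = 105.9185
Fisher = √(L × P) = √(102.2952 × 105.9185) = 104.0911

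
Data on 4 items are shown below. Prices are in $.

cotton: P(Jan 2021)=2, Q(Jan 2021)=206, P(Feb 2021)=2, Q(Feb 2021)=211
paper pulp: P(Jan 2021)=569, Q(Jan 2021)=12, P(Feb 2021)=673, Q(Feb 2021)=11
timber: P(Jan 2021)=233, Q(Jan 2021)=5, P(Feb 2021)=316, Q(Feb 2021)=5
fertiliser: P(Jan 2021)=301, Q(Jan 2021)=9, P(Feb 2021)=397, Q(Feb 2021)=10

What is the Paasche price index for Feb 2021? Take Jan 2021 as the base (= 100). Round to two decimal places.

Paasche price index uses current-period quantities as weights.
ΣP(Feb 2021)·Q(Feb 2021) = 2×211 + 673×11 + 316×5 + 397×10 = 422 + 7403 + 1580 + 3970 = 13375
ΣP(Jan 2021)·Q(Feb 2021) = 2×211 + 569×11 + 233×5 + 301×10 = 422 + 6259 + 1165 + 3010 = 10856
Index = 13375 / 10856 × 100 = 123.2038

123.20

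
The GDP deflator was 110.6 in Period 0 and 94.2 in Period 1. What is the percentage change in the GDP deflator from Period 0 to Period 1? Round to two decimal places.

Change = (94.2 − 110.6) / 110.6 × 100
       = -16.4 / 110.6 × 100 = -14.8282%

-14.83%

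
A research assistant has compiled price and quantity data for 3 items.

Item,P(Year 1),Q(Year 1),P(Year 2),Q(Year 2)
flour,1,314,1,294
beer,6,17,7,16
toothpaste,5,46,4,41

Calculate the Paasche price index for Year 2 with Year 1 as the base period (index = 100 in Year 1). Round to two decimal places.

95.80

Paasche price index uses current-period quantities as weights.
ΣP(Year 2)·Q(Year 2) = 1×294 + 7×16 + 4×41 = 294 + 112 + 164 = 570
ΣP(Year 1)·Q(Year 2) = 1×294 + 6×16 + 5×41 = 294 + 96 + 205 = 595
Index = 570 / 595 × 100 = 95.7983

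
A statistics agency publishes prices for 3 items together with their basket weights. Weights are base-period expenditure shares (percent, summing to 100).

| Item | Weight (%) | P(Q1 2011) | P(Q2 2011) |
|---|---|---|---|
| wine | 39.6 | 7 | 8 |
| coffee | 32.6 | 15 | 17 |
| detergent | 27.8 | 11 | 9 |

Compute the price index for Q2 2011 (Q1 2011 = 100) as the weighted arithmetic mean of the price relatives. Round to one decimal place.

104.9

wine: 39.6 × (8/7) = 39.6 × 1.142857 = 45.2571
coffee: 32.6 × (17/15) = 32.6 × 1.133333 = 36.9467
detergent: 27.8 × (9/11) = 27.8 × 0.818182 = 22.7455
Index = Σ wᵢ·(p₁ᵢ/p₀ᵢ) = 45.2571 + 36.9467 + 22.7455 = 104.9493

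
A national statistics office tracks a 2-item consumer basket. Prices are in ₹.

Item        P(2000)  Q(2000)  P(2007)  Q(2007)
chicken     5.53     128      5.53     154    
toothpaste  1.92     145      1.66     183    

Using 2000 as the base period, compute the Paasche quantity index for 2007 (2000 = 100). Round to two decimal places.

121.81

Paasche quantity index uses current-period prices as weights.
ΣP(2007)·Q(2007) = 5.53×154 + 1.66×183 = 851.62 + 303.78 = 1155.4
ΣP(2007)·Q(2000) = 5.53×128 + 1.66×145 = 707.84 + 240.7 = 948.54
Index = 1155.4 / 948.54 × 100 = 121.8083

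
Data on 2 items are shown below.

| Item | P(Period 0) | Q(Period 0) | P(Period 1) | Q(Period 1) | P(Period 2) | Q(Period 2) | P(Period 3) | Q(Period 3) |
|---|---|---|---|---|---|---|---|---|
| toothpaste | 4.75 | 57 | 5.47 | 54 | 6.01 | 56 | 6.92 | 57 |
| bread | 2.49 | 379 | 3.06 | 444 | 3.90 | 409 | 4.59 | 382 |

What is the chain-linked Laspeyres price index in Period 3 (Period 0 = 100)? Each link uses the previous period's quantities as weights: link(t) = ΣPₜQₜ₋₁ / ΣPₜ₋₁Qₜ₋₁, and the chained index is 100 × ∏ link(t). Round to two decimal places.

176.60

Link Period 0→Period 1:
ΣP(Period 1)Q(Period 0) = 5.47×57 + 3.06×379 = 311.79 + 1159.74 = 1471.53
ΣP(Period 0)Q(Period 0) = 4.75×57 + 2.49×379 = 270.75 + 943.71 = 1214.46
link = 1471.53/1214.46 = 1.211674
Link Period 1→Period 2:
ΣP(Period 2)Q(Period 1) = 6.01×54 + 3.90×444 = 324.54 + 1731.6 = 2056.14
ΣP(Period 1)Q(Period 1) = 5.47×54 + 3.06×444 = 295.38 + 1358.64 = 1654.02
link = 2056.14/1654.02 = 1.243117
Link Period 2→Period 3:
ΣP(Period 3)Q(Period 2) = 6.92×56 + 4.59×409 = 387.52 + 1877.31 = 2264.83
ΣP(Period 2)Q(Period 2) = 6.01×56 + 3.90×409 = 336.56 + 1595.1 = 1931.66
link = 2264.83/1931.66 = 1.172479
Chained index = 100 × 1.211674 × 1.243117 × 1.172479 = 176.6049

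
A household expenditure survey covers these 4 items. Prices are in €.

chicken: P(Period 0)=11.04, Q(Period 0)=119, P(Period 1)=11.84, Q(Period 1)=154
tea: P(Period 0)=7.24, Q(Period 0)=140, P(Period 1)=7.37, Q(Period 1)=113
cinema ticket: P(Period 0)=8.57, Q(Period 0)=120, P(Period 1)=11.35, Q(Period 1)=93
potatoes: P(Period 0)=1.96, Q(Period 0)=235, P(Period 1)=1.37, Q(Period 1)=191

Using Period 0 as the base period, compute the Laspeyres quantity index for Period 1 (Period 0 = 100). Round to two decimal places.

Laspeyres quantity index uses base-period prices as weights.
ΣP(Period 0)·Q(Period 1) = 11.04×154 + 7.24×113 + 8.57×93 + 1.96×191 = 1700.16 + 818.12 + 797.01 + 374.36 = 3689.65
ΣP(Period 0)·Q(Period 0) = 11.04×119 + 7.24×140 + 8.57×120 + 1.96×235 = 1313.76 + 1013.6 + 1028.4 + 460.6 = 3816.36
Index = 3689.65 / 3816.36 × 100 = 96.6798

96.68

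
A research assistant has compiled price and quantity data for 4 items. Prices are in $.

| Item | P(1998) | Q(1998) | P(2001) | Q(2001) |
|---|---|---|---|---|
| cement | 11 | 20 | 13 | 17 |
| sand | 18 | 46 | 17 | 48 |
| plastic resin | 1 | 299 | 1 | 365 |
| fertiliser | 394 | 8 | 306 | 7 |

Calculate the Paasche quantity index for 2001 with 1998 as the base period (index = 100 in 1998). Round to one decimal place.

93.5

Paasche quantity index uses current-period prices as weights.
ΣP(2001)·Q(2001) = 13×17 + 17×48 + 1×365 + 306×7 = 221 + 816 + 365 + 2142 = 3544
ΣP(2001)·Q(1998) = 13×20 + 17×46 + 1×299 + 306×8 = 260 + 782 + 299 + 2448 = 3789
Index = 3544 / 3789 × 100 = 93.5339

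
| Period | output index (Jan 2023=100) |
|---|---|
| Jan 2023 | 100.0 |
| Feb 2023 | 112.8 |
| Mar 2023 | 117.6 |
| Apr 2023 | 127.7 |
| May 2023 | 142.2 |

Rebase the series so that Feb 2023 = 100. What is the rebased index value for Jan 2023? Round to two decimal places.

88.65

Rebased(Jan 2023) = 100.0 / 112.8 × 100 = 88.6525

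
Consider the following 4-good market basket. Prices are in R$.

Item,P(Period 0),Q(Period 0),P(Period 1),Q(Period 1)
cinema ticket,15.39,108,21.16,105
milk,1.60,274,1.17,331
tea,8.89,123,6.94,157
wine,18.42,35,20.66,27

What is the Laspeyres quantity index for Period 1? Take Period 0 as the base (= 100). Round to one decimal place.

Laspeyres quantity index uses base-period prices as weights.
ΣP(Period 0)·Q(Period 1) = 15.39×105 + 1.60×331 + 8.89×157 + 18.42×27 = 1615.95 + 529.6 + 1395.73 + 497.34 = 4038.62
ΣP(Period 0)·Q(Period 0) = 15.39×108 + 1.60×274 + 8.89×123 + 18.42×35 = 1662.12 + 438.4 + 1093.47 + 644.7 = 3838.69
Index = 4038.62 / 3838.69 × 100 = 105.2083

105.2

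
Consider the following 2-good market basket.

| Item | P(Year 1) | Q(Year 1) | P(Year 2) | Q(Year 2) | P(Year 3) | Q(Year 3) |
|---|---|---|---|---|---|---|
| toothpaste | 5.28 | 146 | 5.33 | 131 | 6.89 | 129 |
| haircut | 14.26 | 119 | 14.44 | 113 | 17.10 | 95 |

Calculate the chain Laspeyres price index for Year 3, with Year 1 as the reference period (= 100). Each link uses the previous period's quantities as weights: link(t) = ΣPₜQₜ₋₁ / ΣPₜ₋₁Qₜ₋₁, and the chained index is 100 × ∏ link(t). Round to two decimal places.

Link Year 1→Year 2:
ΣP(Year 2)Q(Year 1) = 5.33×146 + 14.44×119 = 778.18 + 1718.36 = 2496.54
ΣP(Year 1)Q(Year 1) = 5.28×146 + 14.26×119 = 770.88 + 1696.94 = 2467.82
link = 2496.54/2467.82 = 1.011638
Link Year 2→Year 3:
ΣP(Year 3)Q(Year 2) = 6.89×131 + 17.10×113 = 902.59 + 1932.3 = 2834.89
ΣP(Year 2)Q(Year 2) = 5.33×131 + 14.44×113 = 698.23 + 1631.72 = 2329.95
link = 2834.89/2329.95 = 1.216717
Chained index = 100 × 1.011638 × 1.216717 = 123.0877

123.09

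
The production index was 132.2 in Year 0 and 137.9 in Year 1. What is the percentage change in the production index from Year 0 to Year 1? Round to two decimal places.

4.31%

Change = (137.9 − 132.2) / 132.2 × 100
       = 5.7 / 132.2 × 100 = 4.3116%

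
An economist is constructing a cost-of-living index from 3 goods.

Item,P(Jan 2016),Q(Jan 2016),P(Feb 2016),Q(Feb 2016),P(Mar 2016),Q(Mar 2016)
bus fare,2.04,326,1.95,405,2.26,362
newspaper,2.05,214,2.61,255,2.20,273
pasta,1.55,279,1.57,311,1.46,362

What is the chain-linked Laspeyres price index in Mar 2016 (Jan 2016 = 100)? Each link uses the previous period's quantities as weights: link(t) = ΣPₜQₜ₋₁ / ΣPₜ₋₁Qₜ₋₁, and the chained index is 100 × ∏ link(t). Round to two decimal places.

105.53

Link Jan 2016→Feb 2016:
ΣP(Feb 2016)Q(Jan 2016) = 1.95×326 + 2.61×214 + 1.57×279 = 635.7 + 558.54 + 438.03 = 1632.27
ΣP(Jan 2016)Q(Jan 2016) = 2.04×326 + 2.05×214 + 1.55×279 = 665.04 + 438.7 + 432.45 = 1536.19
link = 1632.27/1536.19 = 1.062544
Link Feb 2016→Mar 2016:
ΣP(Mar 2016)Q(Feb 2016) = 2.26×405 + 2.20×255 + 1.46×311 = 915.3 + 561 + 454.06 = 1930.36
ΣP(Feb 2016)Q(Feb 2016) = 1.95×405 + 2.61×255 + 1.57×311 = 789.75 + 665.55 + 488.27 = 1943.57
link = 1930.36/1943.57 = 0.993203
Chained index = 100 × 1.062544 × 0.993203 = 105.5322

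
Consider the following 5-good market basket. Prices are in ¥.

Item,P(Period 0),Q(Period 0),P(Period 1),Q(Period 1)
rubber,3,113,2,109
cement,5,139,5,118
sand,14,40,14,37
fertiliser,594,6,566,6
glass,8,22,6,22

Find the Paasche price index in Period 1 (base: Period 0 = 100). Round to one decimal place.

Paasche price index uses current-period quantities as weights.
ΣP(Period 1)·Q(Period 1) = 2×109 + 5×118 + 14×37 + 566×6 + 6×22 = 218 + 590 + 518 + 3396 + 132 = 4854
ΣP(Period 0)·Q(Period 1) = 3×109 + 5×118 + 14×37 + 594×6 + 8×22 = 327 + 590 + 518 + 3564 + 176 = 5175
Index = 4854 / 5175 × 100 = 93.7971

93.8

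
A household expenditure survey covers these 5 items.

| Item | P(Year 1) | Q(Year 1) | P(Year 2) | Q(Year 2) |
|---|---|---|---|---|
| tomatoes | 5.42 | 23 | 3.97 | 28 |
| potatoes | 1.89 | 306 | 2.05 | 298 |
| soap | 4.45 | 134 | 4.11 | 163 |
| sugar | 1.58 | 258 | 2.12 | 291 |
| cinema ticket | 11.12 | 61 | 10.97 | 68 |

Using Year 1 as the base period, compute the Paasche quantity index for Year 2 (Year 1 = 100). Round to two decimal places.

Paasche quantity index uses current-period prices as weights.
ΣP(Year 2)·Q(Year 2) = 3.97×28 + 2.05×298 + 4.11×163 + 2.12×291 + 10.97×68 = 111.16 + 610.9 + 669.93 + 616.92 + 745.96 = 2754.87
ΣP(Year 2)·Q(Year 1) = 3.97×23 + 2.05×306 + 4.11×134 + 2.12×258 + 10.97×61 = 91.31 + 627.3 + 550.74 + 546.96 + 669.17 = 2485.48
Index = 2754.87 / 2485.48 × 100 = 110.8386

110.84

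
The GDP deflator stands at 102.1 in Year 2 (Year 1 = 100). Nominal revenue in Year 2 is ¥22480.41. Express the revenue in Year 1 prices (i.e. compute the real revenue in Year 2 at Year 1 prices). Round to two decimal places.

Real = Nominal ÷ (Index/100) = 22480.41 ÷ (102.1/100)
     = 22480.41 ÷ 1.021 = 22018.0313

22018.03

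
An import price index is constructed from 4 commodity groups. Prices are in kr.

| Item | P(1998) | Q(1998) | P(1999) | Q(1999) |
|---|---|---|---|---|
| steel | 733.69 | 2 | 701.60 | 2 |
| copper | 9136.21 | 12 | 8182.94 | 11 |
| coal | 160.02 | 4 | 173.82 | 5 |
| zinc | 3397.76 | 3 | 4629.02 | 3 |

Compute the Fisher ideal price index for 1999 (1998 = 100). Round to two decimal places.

93.82

Laspeyres component (base-period weights):
ΣP(1999)Q(1998) = 701.60×2 + 8182.94×12 + 173.82×4 + 4629.02×3 = 1403.2 + 98195.28 + 695.28 + 13887.06 = 114180.82
ΣP(1998)Q(1998) = 733.69×2 + 9136.21×12 + 160.02×4 + 3397.76×3 = 1467.38 + 109634.52 + 640.08 + 10193.28 = 121935.26
L = 114180.82 / 121935.26 × 100 = 93.6405
Paasche component (current-period weights):
ΣP(1999)Q(1999) = 701.60×2 + 8182.94×11 + 173.82×5 + 4629.02×3 = 1403.2 + 90012.34 + 869.1 + 13887.06 = 106171.7
ΣP(1998)Q(1999) = 733.69×2 + 9136.21×11 + 160.02×5 + 3397.76×3 = 1467.38 + 100498.31 + 800.1 + 10193.28 = 112959.07
P = 106171.7 / 112959.07 × 100 = 93.9913
Fisher = √(L × P) = √(93.6405 × 93.9913) = 93.8158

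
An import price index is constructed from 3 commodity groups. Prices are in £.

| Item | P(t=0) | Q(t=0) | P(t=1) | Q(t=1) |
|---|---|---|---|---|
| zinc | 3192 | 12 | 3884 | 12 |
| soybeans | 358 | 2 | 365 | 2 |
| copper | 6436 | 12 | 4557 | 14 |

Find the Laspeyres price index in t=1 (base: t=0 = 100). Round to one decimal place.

Laspeyres price index uses base-period quantities as weights.
ΣP(t=1)·Q(t=0) = 3884×12 + 365×2 + 4557×12 = 46608 + 730 + 54684 = 102022
ΣP(t=0)·Q(t=0) = 3192×12 + 358×2 + 6436×12 = 38304 + 716 + 77232 = 116252
Index = 102022 / 116252 × 100 = 87.7594

87.8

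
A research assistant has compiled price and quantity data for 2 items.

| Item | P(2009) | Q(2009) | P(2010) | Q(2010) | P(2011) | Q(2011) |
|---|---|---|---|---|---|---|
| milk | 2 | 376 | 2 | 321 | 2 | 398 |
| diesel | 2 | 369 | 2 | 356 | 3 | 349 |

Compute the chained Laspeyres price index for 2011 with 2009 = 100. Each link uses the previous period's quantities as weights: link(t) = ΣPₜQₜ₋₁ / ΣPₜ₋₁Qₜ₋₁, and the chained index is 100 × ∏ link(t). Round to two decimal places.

Link 2009→2010:
ΣP(2010)Q(2009) = 2×376 + 2×369 = 752 + 738 = 1490
ΣP(2009)Q(2009) = 2×376 + 2×369 = 752 + 738 = 1490
link = 1490/1490 = 1.000000
Link 2010→2011:
ΣP(2011)Q(2010) = 2×321 + 3×356 = 642 + 1068 = 1710
ΣP(2010)Q(2010) = 2×321 + 2×356 = 642 + 712 = 1354
link = 1710/1354 = 1.262925
Chained index = 100 × 1.000000 × 1.262925 = 126.2925

126.29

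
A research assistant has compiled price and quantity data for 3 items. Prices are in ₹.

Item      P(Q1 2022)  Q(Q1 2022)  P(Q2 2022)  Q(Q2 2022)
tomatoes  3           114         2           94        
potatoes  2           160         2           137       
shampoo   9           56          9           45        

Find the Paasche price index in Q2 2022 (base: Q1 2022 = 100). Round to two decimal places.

90.22

Paasche price index uses current-period quantities as weights.
ΣP(Q2 2022)·Q(Q2 2022) = 2×94 + 2×137 + 9×45 = 188 + 274 + 405 = 867
ΣP(Q1 2022)·Q(Q2 2022) = 3×94 + 2×137 + 9×45 = 282 + 274 + 405 = 961
Index = 867 / 961 × 100 = 90.2185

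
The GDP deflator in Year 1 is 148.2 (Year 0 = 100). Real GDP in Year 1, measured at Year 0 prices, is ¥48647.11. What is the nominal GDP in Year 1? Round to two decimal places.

Nominal = Real × (Index/100) = 48647.11 × (148.2/100)
        = 48647.11 × 1.482 = 72095.0170

72095.02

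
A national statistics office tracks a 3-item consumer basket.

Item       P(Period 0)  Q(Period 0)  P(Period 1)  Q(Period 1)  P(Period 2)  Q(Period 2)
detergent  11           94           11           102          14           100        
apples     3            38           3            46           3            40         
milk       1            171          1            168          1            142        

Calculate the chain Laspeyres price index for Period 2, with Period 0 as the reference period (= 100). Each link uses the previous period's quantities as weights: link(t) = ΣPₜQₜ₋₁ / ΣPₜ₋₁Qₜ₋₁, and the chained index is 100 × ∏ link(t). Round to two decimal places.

Link Period 0→Period 1:
ΣP(Period 1)Q(Period 0) = 11×94 + 3×38 + 1×171 = 1034 + 114 + 171 = 1319
ΣP(Period 0)Q(Period 0) = 11×94 + 3×38 + 1×171 = 1034 + 114 + 171 = 1319
link = 1319/1319 = 1.000000
Link Period 1→Period 2:
ΣP(Period 2)Q(Period 1) = 14×102 + 3×46 + 1×168 = 1428 + 138 + 168 = 1734
ΣP(Period 1)Q(Period 1) = 11×102 + 3×46 + 1×168 = 1122 + 138 + 168 = 1428
link = 1734/1428 = 1.214286
Chained index = 100 × 1.000000 × 1.214286 = 121.4286

121.43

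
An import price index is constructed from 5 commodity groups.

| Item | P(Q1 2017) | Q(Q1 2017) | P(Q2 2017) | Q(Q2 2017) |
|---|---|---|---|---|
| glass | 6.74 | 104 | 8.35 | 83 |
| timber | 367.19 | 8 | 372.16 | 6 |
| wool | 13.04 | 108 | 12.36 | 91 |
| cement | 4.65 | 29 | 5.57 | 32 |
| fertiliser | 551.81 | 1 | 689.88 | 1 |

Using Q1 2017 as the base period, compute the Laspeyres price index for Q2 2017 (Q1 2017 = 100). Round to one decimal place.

105.2

Laspeyres price index uses base-period quantities as weights.
ΣP(Q2 2017)·Q(Q1 2017) = 8.35×104 + 372.16×8 + 12.36×108 + 5.57×29 + 689.88×1 = 868.4 + 2977.28 + 1334.88 + 161.53 + 689.88 = 6031.97
ΣP(Q1 2017)·Q(Q1 2017) = 6.74×104 + 367.19×8 + 13.04×108 + 4.65×29 + 551.81×1 = 700.96 + 2937.52 + 1408.32 + 134.85 + 551.81 = 5733.46
Index = 6031.97 / 5733.46 × 100 = 105.2065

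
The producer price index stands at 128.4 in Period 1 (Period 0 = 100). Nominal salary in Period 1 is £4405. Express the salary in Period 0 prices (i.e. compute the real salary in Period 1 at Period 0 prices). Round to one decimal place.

Real = Nominal ÷ (Index/100) = 4405 ÷ (128.4/100)
     = 4405 ÷ 1.284 = 3430.6854

3430.7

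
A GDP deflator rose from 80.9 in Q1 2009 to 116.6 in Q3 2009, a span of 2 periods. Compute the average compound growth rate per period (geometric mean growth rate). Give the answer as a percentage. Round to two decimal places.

20.05%

Growth factor = (116.6/80.9)^(1/2) = (1.441286)^(1/2) = 1.200536
Growth rate = 1.200536 − 1 = 0.200536 = 20.0536%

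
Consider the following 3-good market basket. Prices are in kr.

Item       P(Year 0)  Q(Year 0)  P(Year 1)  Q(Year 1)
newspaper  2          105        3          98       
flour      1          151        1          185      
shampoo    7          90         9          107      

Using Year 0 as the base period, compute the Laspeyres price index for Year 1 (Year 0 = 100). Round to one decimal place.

128.8

Laspeyres price index uses base-period quantities as weights.
ΣP(Year 1)·Q(Year 0) = 3×105 + 1×151 + 9×90 = 315 + 151 + 810 = 1276
ΣP(Year 0)·Q(Year 0) = 2×105 + 1×151 + 7×90 = 210 + 151 + 630 = 991
Index = 1276 / 991 × 100 = 128.7588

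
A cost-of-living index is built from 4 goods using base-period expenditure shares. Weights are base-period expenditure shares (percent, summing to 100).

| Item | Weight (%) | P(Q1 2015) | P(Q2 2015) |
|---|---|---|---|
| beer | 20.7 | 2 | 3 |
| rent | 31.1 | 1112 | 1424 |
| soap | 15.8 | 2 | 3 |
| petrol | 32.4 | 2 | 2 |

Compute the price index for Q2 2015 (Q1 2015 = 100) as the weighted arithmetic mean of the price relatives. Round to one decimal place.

beer: 20.7 × (3/2) = 20.7 × 1.500000 = 31.0500
rent: 31.1 × (1424/1112) = 31.1 × 1.280576 = 39.8259
soap: 15.8 × (3/2) = 15.8 × 1.500000 = 23.7000
petrol: 32.4 × (2/2) = 32.4 × 1.000000 = 32.4000
Index = Σ wᵢ·(p₁ᵢ/p₀ᵢ) = 31.0500 + 39.8259 + 23.7000 + 32.4000 = 126.9759

127.0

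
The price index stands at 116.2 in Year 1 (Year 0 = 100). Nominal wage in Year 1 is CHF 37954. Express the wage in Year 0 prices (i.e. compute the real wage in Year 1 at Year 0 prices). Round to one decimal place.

Real = Nominal ÷ (Index/100) = 37954 ÷ (116.2/100)
     = 37954 ÷ 1.162 = 32662.6506

32662.7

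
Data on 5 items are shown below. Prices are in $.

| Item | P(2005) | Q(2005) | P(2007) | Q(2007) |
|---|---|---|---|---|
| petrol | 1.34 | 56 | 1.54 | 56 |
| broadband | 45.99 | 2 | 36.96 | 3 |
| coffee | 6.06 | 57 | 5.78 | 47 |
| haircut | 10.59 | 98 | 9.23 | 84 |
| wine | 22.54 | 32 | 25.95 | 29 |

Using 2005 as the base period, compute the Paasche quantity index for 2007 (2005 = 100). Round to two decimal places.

Paasche quantity index uses current-period prices as weights.
ΣP(2007)·Q(2007) = 1.54×56 + 36.96×3 + 5.78×47 + 9.23×84 + 25.95×29 = 86.24 + 110.88 + 271.66 + 775.32 + 752.55 = 1996.65
ΣP(2007)·Q(2005) = 1.54×56 + 36.96×2 + 5.78×57 + 9.23×98 + 25.95×32 = 86.24 + 73.92 + 329.46 + 904.54 + 830.4 = 2224.56
Index = 1996.65 / 2224.56 × 100 = 89.7548

89.75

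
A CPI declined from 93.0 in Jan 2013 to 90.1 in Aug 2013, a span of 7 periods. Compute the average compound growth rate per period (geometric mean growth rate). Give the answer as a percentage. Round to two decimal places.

-0.45%

Growth factor = (90.1/93.0)^(1/7) = (0.968817)^(1/7) = 0.995485
Growth rate = 0.995485 − 1 = -0.004515 = -0.4515%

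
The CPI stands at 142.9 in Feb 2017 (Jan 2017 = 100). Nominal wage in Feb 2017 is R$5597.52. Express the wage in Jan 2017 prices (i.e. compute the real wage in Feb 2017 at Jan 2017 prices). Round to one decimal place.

Real = Nominal ÷ (Index/100) = 5597.52 ÷ (142.9/100)
     = 5597.52 ÷ 1.429 = 3917.0889

3917.1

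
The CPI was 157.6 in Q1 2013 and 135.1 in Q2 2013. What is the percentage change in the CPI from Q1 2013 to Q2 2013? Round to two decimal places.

-14.28%

Change = (135.1 − 157.6) / 157.6 × 100
       = -22.5 / 157.6 × 100 = -14.2766%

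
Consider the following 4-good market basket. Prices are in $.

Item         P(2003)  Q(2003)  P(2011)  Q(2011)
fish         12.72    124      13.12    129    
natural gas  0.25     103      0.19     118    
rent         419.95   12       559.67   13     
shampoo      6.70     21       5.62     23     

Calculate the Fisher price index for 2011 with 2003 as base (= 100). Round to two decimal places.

Laspeyres component (base-period weights):
ΣP(2011)Q(2003) = 13.12×124 + 0.19×103 + 559.67×12 + 5.62×21 = 1626.88 + 19.57 + 6716.04 + 118.02 = 8480.51
ΣP(2003)Q(2003) = 12.72×124 + 0.25×103 + 419.95×12 + 6.70×21 = 1577.28 + 25.75 + 5039.4 + 140.7 = 6783.13
L = 8480.51 / 6783.13 × 100 = 125.0236
Paasche component (current-period weights):
ΣP(2011)Q(2011) = 13.12×129 + 0.19×118 + 559.67×13 + 5.62×23 = 1692.48 + 22.42 + 7275.71 + 129.26 = 9119.87
ΣP(2003)Q(2011) = 12.72×129 + 0.25×118 + 419.95×13 + 6.70×23 = 1640.88 + 29.5 + 5459.35 + 154.1 = 7283.83
P = 9119.87 / 7283.83 × 100 = 125.2071
Fisher = √(L × P) = √(125.0236 × 125.2071) = 125.1153

125.12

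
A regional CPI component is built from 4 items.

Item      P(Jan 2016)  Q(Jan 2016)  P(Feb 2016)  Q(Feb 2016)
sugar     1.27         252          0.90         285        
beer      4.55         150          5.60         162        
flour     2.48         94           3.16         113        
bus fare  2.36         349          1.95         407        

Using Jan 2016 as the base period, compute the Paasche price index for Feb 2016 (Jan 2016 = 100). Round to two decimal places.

Paasche price index uses current-period quantities as weights.
ΣP(Feb 2016)·Q(Feb 2016) = 0.90×285 + 5.60×162 + 3.16×113 + 1.95×407 = 256.5 + 907.2 + 357.08 + 793.65 = 2314.43
ΣP(Jan 2016)·Q(Feb 2016) = 1.27×285 + 4.55×162 + 2.48×113 + 2.36×407 = 361.95 + 737.1 + 280.24 + 960.52 = 2339.81
Index = 2314.43 / 2339.81 × 100 = 98.9153

98.92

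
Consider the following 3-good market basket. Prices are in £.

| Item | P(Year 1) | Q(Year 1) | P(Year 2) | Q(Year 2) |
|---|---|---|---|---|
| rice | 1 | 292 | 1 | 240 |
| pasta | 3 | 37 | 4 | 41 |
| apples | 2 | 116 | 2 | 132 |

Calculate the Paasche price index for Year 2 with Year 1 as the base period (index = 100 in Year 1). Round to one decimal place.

Paasche price index uses current-period quantities as weights.
ΣP(Year 2)·Q(Year 2) = 1×240 + 4×41 + 2×132 = 240 + 164 + 264 = 668
ΣP(Year 1)·Q(Year 2) = 1×240 + 3×41 + 2×132 = 240 + 123 + 264 = 627
Index = 668 / 627 × 100 = 106.5391

106.5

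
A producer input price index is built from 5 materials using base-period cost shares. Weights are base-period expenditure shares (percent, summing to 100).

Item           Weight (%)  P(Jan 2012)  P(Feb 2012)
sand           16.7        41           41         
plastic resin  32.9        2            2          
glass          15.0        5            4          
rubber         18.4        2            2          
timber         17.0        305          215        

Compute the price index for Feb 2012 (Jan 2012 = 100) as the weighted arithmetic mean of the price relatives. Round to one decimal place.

92.0

sand: 16.7 × (41/41) = 16.7 × 1.000000 = 16.7000
plastic resin: 32.9 × (2/2) = 32.9 × 1.000000 = 32.9000
glass: 15.0 × (4/5) = 15.0 × 0.800000 = 12.0000
rubber: 18.4 × (2/2) = 18.4 × 1.000000 = 18.4000
timber: 17.0 × (215/305) = 17.0 × 0.704918 = 11.9836
Index = Σ wᵢ·(p₁ᵢ/p₀ᵢ) = 16.7000 + 32.9000 + 12.0000 + 18.4000 + 11.9836 = 91.9836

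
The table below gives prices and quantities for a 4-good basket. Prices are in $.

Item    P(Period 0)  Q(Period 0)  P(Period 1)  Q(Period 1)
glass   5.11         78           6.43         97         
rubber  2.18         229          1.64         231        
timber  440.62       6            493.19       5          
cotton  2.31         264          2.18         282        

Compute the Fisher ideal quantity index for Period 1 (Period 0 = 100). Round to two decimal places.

92.69

Laspeyres component (base-period weights):
ΣP(Period 0)Q(Period 1) = 5.11×97 + 2.18×231 + 440.62×5 + 2.31×282 = 495.67 + 503.58 + 2203.1 + 651.42 = 3853.77
ΣP(Period 0)Q(Period 0) = 5.11×78 + 2.18×229 + 440.62×6 + 2.31×264 = 398.58 + 499.22 + 2643.72 + 609.84 = 4151.36
L = 3853.77 / 4151.36 × 100 = 92.8315
Paasche component (current-period weights):
ΣP(Period 1)Q(Period 1) = 6.43×97 + 1.64×231 + 493.19×5 + 2.18×282 = 623.71 + 378.84 + 2465.95 + 614.76 = 4083.26
ΣP(Period 1)Q(Period 0) = 6.43×78 + 1.64×229 + 493.19×6 + 2.18×264 = 501.54 + 375.56 + 2959.14 + 575.52 = 4411.76
P = 4083.26 / 4411.76 × 100 = 92.5540
Fisher = √(L × P) = √(92.8315 × 92.5540) = 92.6926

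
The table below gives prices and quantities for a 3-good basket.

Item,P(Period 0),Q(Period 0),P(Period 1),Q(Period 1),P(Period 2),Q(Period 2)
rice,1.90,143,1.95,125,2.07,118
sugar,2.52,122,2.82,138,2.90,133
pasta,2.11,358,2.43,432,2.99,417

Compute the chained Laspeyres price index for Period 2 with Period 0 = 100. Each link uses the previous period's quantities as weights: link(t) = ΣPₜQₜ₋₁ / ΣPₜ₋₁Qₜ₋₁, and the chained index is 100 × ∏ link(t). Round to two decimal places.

129.68

Link Period 0→Period 1:
ΣP(Period 1)Q(Period 0) = 1.95×143 + 2.82×122 + 2.43×358 = 278.85 + 344.04 + 869.94 = 1492.83
ΣP(Period 0)Q(Period 0) = 1.90×143 + 2.52×122 + 2.11×358 = 271.7 + 307.44 + 755.38 = 1334.52
link = 1492.83/1334.52 = 1.118627
Link Period 1→Period 2:
ΣP(Period 2)Q(Period 1) = 2.07×125 + 2.90×138 + 2.99×432 = 258.75 + 400.2 + 1291.68 = 1950.63
ΣP(Period 1)Q(Period 1) = 1.95×125 + 2.82×138 + 2.43×432 = 243.75 + 389.16 + 1049.76 = 1682.67
link = 1950.63/1682.67 = 1.159247
Chained index = 100 × 1.118627 × 1.159247 = 129.6765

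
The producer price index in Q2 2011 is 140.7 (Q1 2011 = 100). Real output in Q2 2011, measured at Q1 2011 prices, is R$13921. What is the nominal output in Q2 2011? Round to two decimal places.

Nominal = Real × (Index/100) = 13921 × (140.7/100)
        = 13921 × 1.407 = 19586.8470

19586.85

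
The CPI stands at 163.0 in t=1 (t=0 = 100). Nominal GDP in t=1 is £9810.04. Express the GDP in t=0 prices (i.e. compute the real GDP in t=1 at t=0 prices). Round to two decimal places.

Real = Nominal ÷ (Index/100) = 9810.04 ÷ (163.0/100)
     = 9810.04 ÷ 1.630 = 6018.4294

6018.43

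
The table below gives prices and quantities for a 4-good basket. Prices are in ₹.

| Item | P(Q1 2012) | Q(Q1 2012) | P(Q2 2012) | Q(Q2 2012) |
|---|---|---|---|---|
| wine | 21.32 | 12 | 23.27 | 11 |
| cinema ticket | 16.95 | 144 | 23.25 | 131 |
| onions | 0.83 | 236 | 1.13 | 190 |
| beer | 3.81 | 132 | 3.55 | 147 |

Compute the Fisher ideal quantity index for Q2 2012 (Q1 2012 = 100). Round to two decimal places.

93.00

Laspeyres component (base-period weights):
ΣP(Q1 2012)Q(Q2 2012) = 21.32×11 + 16.95×131 + 0.83×190 + 3.81×147 = 234.52 + 2220.45 + 157.7 + 560.07 = 3172.74
ΣP(Q1 2012)Q(Q1 2012) = 21.32×12 + 16.95×144 + 0.83×236 + 3.81×132 = 255.84 + 2440.8 + 195.88 + 502.92 = 3395.44
L = 3172.74 / 3395.44 × 100 = 93.4412
Paasche component (current-period weights):
ΣP(Q2 2012)Q(Q2 2012) = 23.27×11 + 23.25×131 + 1.13×190 + 3.55×147 = 255.97 + 3045.75 + 214.7 + 521.85 = 4038.27
ΣP(Q2 2012)Q(Q1 2012) = 23.27×12 + 23.25×144 + 1.13×236 + 3.55×132 = 279.24 + 3348 + 266.68 + 468.6 = 4362.52
P = 4038.27 / 4362.52 × 100 = 92.5674
Fisher = √(L × P) = √(93.4412 × 92.5674) = 93.0033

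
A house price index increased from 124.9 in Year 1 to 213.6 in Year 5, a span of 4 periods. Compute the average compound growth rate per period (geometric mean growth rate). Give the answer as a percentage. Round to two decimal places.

Growth factor = (213.6/124.9)^(1/4) = (1.710168)^(1/4) = 1.143562
Growth rate = 1.143562 − 1 = 0.143562 = 14.3562%

14.36%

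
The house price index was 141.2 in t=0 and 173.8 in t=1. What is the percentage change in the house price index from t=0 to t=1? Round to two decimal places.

23.09%

Change = (173.8 − 141.2) / 141.2 × 100
       = 32.6 / 141.2 × 100 = 23.0878%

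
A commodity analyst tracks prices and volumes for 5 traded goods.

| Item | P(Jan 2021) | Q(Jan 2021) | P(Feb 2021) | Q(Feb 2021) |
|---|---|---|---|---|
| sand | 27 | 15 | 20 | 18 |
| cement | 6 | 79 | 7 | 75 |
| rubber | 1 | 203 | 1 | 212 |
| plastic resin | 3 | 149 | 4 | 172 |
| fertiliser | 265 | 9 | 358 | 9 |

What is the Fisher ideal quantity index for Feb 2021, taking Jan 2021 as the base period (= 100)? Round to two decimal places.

Laspeyres component (base-period weights):
ΣP(Jan 2021)Q(Feb 2021) = 27×18 + 6×75 + 1×212 + 3×172 + 265×9 = 486 + 450 + 212 + 516 + 2385 = 4049
ΣP(Jan 2021)Q(Jan 2021) = 27×15 + 6×79 + 1×203 + 3×149 + 265×9 = 405 + 474 + 203 + 447 + 2385 = 3914
L = 4049 / 3914 × 100 = 103.4492
Paasche component (current-period weights):
ΣP(Feb 2021)Q(Feb 2021) = 20×18 + 7×75 + 1×212 + 4×172 + 358×9 = 360 + 525 + 212 + 688 + 3222 = 5007
ΣP(Feb 2021)Q(Jan 2021) = 20×15 + 7×79 + 1×203 + 4×149 + 358×9 = 300 + 553 + 203 + 596 + 3222 = 4874
P = 5007 / 4874 × 100 = 102.7288
Fisher = √(L × P) = √(103.4492 × 102.7288) = 103.0883

103.09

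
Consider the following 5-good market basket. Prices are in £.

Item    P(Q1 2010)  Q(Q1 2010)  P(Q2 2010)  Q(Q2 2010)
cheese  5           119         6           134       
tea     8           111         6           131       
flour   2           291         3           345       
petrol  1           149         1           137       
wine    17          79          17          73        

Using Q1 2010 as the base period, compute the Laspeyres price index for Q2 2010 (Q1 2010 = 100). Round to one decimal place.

Laspeyres price index uses base-period quantities as weights.
ΣP(Q2 2010)·Q(Q1 2010) = 6×119 + 6×111 + 3×291 + 1×149 + 17×79 = 714 + 666 + 873 + 149 + 1343 = 3745
ΣP(Q1 2010)·Q(Q1 2010) = 5×119 + 8×111 + 2×291 + 1×149 + 17×79 = 595 + 888 + 582 + 149 + 1343 = 3557
Index = 3745 / 3557 × 100 = 105.2854

105.3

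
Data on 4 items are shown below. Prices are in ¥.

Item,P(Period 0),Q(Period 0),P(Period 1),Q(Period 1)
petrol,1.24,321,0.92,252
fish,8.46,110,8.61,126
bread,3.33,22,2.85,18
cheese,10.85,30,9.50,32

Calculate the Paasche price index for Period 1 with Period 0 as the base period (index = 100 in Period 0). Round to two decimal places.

93.64

Paasche price index uses current-period quantities as weights.
ΣP(Period 1)·Q(Period 1) = 0.92×252 + 8.61×126 + 2.85×18 + 9.50×32 = 231.84 + 1084.86 + 51.3 + 304 = 1672
ΣP(Period 0)·Q(Period 1) = 1.24×252 + 8.46×126 + 3.33×18 + 10.85×32 = 312.48 + 1065.96 + 59.94 + 347.2 = 1785.58
Index = 1672 / 1785.58 × 100 = 93.6390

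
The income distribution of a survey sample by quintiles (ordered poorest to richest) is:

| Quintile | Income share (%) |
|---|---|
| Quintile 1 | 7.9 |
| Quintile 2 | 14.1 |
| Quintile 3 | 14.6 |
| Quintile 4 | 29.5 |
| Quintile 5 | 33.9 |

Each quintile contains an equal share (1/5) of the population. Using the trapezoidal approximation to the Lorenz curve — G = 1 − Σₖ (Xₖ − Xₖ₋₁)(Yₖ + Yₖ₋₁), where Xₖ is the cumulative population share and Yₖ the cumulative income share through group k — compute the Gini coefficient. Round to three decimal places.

0.270

Cumulative income shares Yₖ: 0.0790, 0.2200, 0.3660, 0.6610, 1.0000
Σ (Xₖ−Xₖ₋₁)(Yₖ+Yₖ₋₁) = (1/5)(0.0790+0.0000) + (1/5)(0.2200+0.0790) + (1/5)(0.3660+0.2200) + (1/5)(0.6610+0.3660) + (1/5)(1.0000+0.6610)
  = 0.0158 + 0.0598 + 0.1172 + 0.2054 + 0.3322 = 0.7304
G = 1 − 0.7304 = 0.2696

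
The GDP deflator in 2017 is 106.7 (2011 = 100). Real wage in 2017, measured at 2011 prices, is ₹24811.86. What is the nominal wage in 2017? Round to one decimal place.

Nominal = Real × (Index/100) = 24811.86 × (106.7/100)
        = 24811.86 × 1.067 = 26474.2546

26474.3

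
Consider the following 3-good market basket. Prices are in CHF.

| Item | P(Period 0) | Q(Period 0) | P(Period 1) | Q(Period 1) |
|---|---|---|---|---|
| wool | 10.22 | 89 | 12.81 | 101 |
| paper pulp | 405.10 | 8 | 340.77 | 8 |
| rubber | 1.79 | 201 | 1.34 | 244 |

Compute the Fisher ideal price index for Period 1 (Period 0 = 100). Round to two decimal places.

Laspeyres component (base-period weights):
ΣP(Period 1)Q(Period 0) = 12.81×89 + 340.77×8 + 1.34×201 = 1140.09 + 2726.16 + 269.34 = 4135.59
ΣP(Period 0)Q(Period 0) = 10.22×89 + 405.10×8 + 1.79×201 = 909.58 + 3240.8 + 359.79 = 4510.17
L = 4135.59 / 4510.17 × 100 = 91.6948
Paasche component (current-period weights):
ΣP(Period 1)Q(Period 1) = 12.81×101 + 340.77×8 + 1.34×244 = 1293.81 + 2726.16 + 326.96 = 4346.93
ΣP(Period 0)Q(Period 1) = 10.22×101 + 405.10×8 + 1.79×244 = 1032.22 + 3240.8 + 436.76 = 4709.78
P = 4346.93 / 4709.78 × 100 = 92.2958
Fisher = √(L × P) = √(91.6948 × 92.2958) = 91.9948

91.99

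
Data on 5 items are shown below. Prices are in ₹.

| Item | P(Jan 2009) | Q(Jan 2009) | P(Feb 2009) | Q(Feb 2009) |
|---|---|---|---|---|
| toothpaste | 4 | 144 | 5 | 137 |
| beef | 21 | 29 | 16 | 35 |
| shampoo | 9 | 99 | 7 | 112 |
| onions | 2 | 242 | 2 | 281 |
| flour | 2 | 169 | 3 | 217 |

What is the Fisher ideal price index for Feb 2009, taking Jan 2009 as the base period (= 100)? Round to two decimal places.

Laspeyres component (base-period weights):
ΣP(Feb 2009)Q(Jan 2009) = 5×144 + 16×29 + 7×99 + 2×242 + 3×169 = 720 + 464 + 693 + 484 + 507 = 2868
ΣP(Jan 2009)Q(Jan 2009) = 4×144 + 21×29 + 9×99 + 2×242 + 2×169 = 576 + 609 + 891 + 484 + 338 = 2898
L = 2868 / 2898 × 100 = 98.9648
Paasche component (current-period weights):
ΣP(Feb 2009)Q(Feb 2009) = 5×137 + 16×35 + 7×112 + 2×281 + 3×217 = 685 + 560 + 784 + 562 + 651 = 3242
ΣP(Jan 2009)Q(Feb 2009) = 4×137 + 21×35 + 9×112 + 2×281 + 2×217 = 548 + 735 + 1008 + 562 + 434 = 3287
P = 3242 / 3287 × 100 = 98.6310
Fisher = √(L × P) = √(98.9648 × 98.6310) = 98.7977

98.80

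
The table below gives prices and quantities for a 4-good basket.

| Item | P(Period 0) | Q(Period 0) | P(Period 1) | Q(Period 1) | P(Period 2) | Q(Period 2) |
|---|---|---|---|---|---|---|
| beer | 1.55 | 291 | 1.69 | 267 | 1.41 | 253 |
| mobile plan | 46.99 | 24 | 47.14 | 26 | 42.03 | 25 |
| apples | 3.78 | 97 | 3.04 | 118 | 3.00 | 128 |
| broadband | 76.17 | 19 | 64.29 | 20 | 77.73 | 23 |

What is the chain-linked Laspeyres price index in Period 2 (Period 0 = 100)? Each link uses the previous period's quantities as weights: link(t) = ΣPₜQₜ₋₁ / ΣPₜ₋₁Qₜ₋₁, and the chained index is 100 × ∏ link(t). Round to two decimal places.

94.11

Link Period 0→Period 1:
ΣP(Period 1)Q(Period 0) = 1.69×291 + 47.14×24 + 3.04×97 + 64.29×19 = 491.79 + 1131.36 + 294.88 + 1221.51 = 3139.54
ΣP(Period 0)Q(Period 0) = 1.55×291 + 46.99×24 + 3.78×97 + 76.17×19 = 451.05 + 1127.76 + 366.66 + 1447.23 = 3392.7
link = 3139.54/3392.7 = 0.925381
Link Period 1→Period 2:
ΣP(Period 2)Q(Period 1) = 1.41×267 + 42.03×26 + 3.00×118 + 77.73×20 = 376.47 + 1092.78 + 354 + 1554.6 = 3377.85
ΣP(Period 1)Q(Period 1) = 1.69×267 + 47.14×26 + 3.04×118 + 64.29×20 = 451.23 + 1225.64 + 358.72 + 1285.8 = 3321.39
link = 3377.85/3321.39 = 1.016999
Chained index = 100 × 0.925381 × 1.016999 = 94.1111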